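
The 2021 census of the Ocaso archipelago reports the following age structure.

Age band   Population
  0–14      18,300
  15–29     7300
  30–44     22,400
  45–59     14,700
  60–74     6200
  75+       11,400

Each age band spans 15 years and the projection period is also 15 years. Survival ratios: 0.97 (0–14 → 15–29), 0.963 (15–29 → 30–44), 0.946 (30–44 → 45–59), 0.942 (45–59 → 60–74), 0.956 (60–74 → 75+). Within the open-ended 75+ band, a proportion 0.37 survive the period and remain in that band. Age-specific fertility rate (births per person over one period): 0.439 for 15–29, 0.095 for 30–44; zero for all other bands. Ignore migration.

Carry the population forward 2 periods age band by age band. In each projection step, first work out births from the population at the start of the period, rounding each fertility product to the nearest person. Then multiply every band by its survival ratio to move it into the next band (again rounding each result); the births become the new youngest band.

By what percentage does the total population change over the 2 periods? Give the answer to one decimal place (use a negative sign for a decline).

-7.4

— Period 1 —
Births: 7300 × 0.439 = 3205  |  22400 × 0.095 = 2128 → total 5333
15–29: 18300 × 0.97 = 17751
30–44: 7300 × 0.963 = 7030
45–59: 22400 × 0.946 = 21190
60–74: 14700 × 0.942 = 13847
75+: 6200 × 0.956 + 11400 × 0.37 = 5927 + 4218 = 10145
Population now: 0–14=5333, 15–29=17751, 30–44=7030, 45–59=21190, 60–74=13847, 75+=10145
— Period 2 —
Births: 17751 × 0.439 = 7793  |  7030 × 0.095 = 668 → total 8461
15–29: 5333 × 0.97 = 5173
30–44: 17751 × 0.963 = 17094
45–59: 7030 × 0.946 = 6650
60–74: 21190 × 0.942 = 19961
75+: 13847 × 0.956 + 10145 × 0.37 = 13238 + 3754 = 16992
Population now: 0–14=8461, 15–29=5173, 30–44=17094, 45–59=6650, 60–74=19961, 75+=16992
Total: 80300 → 74331; change = -5969; percentage change = -7.4%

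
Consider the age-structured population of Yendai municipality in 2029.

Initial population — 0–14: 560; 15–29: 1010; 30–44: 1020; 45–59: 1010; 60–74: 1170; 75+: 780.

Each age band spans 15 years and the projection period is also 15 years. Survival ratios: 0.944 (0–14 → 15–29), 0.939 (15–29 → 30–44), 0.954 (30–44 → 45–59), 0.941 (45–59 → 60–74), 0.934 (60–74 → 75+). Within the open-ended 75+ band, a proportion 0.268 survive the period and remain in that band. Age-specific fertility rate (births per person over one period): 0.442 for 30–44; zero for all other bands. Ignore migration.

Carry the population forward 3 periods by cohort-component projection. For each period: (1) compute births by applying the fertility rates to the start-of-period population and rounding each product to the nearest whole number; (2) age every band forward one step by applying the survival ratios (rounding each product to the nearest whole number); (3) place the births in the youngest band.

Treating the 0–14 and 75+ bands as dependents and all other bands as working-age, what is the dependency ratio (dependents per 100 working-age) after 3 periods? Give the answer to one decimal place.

Call the groups 1 to 6, youngest first.
Period 1:
Births: 1020 × 0.442 = 451
Group 2: 560 × 0.944 = 529
Group 3: 1010 × 0.939 = 948
Group 4: 1020 × 0.954 = 973
Group 5: 1010 × 0.941 = 950
Group 6: 1170 × 0.934 + 780 × 0.268 = 1093 + 209 = 1302
Giving 451 / 529 / 948 / 973 / 950 / 1302.
Period 2:
Births: 948 × 0.442 = 419
Group 2: 451 × 0.944 = 426
Group 3: 529 × 0.939 = 497
Group 4: 948 × 0.954 = 904
Group 5: 973 × 0.941 = 916
Group 6: 950 × 0.934 + 1302 × 0.268 = 887 + 349 = 1236
Giving 419 / 426 / 497 / 904 / 916 / 1236.
Period 3:
Births: 497 × 0.442 = 220
Group 2: 419 × 0.944 = 396
Group 3: 426 × 0.939 = 400
Group 4: 497 × 0.954 = 474
Group 5: 904 × 0.941 = 851
Group 6: 916 × 0.934 + 1236 × 0.268 = 856 + 331 = 1187
Giving 220 / 396 / 400 / 474 / 851 / 1187.
Dependents (band 0–14 + band 75+) = 220 + 1187 = 1407; working-age = 2121; ratio = 1407/2121 × 100 = 66.3

66.3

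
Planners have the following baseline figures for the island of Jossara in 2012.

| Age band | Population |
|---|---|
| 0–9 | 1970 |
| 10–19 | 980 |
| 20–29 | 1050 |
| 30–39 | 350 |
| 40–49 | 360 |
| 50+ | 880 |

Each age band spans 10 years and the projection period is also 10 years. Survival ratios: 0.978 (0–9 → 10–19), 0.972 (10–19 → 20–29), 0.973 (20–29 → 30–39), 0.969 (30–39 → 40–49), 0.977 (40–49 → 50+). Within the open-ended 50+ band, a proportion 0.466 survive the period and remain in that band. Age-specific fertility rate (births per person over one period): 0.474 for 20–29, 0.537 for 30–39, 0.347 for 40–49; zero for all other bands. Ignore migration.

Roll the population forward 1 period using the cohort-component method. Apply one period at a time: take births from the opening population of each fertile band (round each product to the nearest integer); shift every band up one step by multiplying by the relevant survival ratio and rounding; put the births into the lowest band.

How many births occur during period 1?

Let band 1 be 0–9 through band 6 = 50+.
Period 1:
Births: 1050 × 0.474 = 498  |  350 × 0.537 = 188  |  360 × 0.347 = 125 → total 811
Band 2: 1970 × 0.978 = 1927
Band 3: 980 × 0.972 = 953
Band 4: 1050 × 0.973 = 1022
Band 5: 350 × 0.969 = 339
Band 6: 360 × 0.977 + 880 × 0.466 = 352 + 410 = 762
Giving 811 / 1927 / 953 / 1022 / 339 / 762.

811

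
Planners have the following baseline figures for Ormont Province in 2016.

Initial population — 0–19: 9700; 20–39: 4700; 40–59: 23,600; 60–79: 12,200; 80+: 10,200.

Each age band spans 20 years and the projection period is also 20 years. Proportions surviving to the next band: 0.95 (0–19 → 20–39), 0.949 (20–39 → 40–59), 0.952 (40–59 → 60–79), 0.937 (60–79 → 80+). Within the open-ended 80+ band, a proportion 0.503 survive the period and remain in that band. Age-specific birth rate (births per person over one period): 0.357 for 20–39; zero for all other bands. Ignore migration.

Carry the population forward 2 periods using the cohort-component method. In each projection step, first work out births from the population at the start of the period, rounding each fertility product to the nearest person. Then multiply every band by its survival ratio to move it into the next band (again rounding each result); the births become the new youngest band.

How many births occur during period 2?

Let group 1 be 0–19 through group 5 = 80+.
After projecting period 1:
Births: 4700 * 0.357 = 1678
Group 2: 9700 * 0.95 = 9215
Group 3: 4700 * 0.949 = 4460
Group 4: 23600 * 0.952 = 22467
Group 5: 12200 * 0.937 + 10200 * 0.503 = 11431 + 5131 = 16562
Giving 1678 / 9215 / 4460 / 22467 / 16562.
After projecting period 2:
Births: 9215 * 0.357 = 3290
Group 2: 1678 * 0.95 = 1594
Group 3: 9215 * 0.949 = 8745
Group 4: 4460 * 0.952 = 4246
Group 5: 22467 * 0.937 + 16562 * 0.503 = 21052 + 8331 = 29383
Giving 3290 / 1594 / 8745 / 4246 / 29383.

3290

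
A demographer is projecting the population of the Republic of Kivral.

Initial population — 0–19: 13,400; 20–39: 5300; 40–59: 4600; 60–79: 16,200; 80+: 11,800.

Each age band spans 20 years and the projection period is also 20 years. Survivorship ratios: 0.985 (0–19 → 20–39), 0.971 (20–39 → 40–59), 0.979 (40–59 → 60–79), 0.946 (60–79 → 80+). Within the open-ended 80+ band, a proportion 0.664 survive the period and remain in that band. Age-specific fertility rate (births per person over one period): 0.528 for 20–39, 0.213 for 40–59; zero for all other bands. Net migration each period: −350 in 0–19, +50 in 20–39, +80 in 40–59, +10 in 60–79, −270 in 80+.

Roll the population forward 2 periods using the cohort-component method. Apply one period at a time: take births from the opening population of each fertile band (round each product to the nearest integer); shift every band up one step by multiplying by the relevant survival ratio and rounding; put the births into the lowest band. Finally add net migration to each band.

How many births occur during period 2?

After projecting period 1:
Births: 5300 × 0.528 = 2798  |  4600 × 0.213 = 980 ⇒ total 3778
20–39: 13400 × 0.985 = 13199
40–59: 5300 × 0.971 = 5146
60–79: 4600 × 0.979 = 4503
80+: 16200 × 0.946 + 11800 × 0.664 = 15325 + 7835 = 23160
Net migration: 0–19 − 350 → 3428; 20–39 + 50 → 13249; 40–59 + 80 → 5226; 60–79 + 10 → 4513; 80+ − 270 → 22890
Population now: 0–19=3428, 20–39=13249, 40–59=5226, 60–79=4513, 80+=22890
After projecting period 2:
Births: 13249 × 0.528 = 6995  |  5226 × 0.213 = 1113 ⇒ total 8108
20–39: 3428 × 0.985 = 3377
40–59: 13249 × 0.971 = 12865
60–79: 5226 × 0.979 = 5116
80+: 4513 × 0.946 + 22890 × 0.664 = 4269 + 15199 = 19468
Net migration: 0–19 − 350 → 7758; 20–39 + 50 → 3427; 40–59 + 80 → 12945; 60–79 + 10 → 5126; 80+ − 270 → 19198
Population now: 0–19=7758, 20–39=3427, 40–59=12945, 60–79=5126, 80+=19198

8108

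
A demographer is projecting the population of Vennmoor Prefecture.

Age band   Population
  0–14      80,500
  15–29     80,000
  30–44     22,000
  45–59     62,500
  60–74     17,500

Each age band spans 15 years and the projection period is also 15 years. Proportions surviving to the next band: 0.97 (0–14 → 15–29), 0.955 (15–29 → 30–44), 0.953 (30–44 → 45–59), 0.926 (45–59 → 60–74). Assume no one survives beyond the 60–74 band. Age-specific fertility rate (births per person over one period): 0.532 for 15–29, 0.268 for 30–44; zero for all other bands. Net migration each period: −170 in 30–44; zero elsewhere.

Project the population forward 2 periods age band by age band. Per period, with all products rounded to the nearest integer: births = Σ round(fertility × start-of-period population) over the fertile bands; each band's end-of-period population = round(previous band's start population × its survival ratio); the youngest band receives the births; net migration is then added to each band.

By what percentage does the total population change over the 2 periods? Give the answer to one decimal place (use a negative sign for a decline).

Period 1:
Births: 80000 * 0.532 = 42560 ; 22000 * 0.268 = 5896 → 48456
15–29: 80500 * 0.97 = 78085
30–44: 80000 * 0.955 = 76400
45–59: 22000 * 0.953 = 20966
60–74: 62500 * 0.926 = 57875
Net migration: 30–44 − 170 → 76230
→ [48456, 78085, 76230, 20966, 57875]
Period 2:
Births: 78085 * 0.532 = 41541 ; 76230 * 0.268 = 20430 → 61971
15–29: 48456 * 0.97 = 47002
30–44: 78085 * 0.955 = 74571
45–59: 76230 * 0.953 = 72647
60–74: 20966 * 0.926 = 19415
Net migration: 30–44 − 170 → 74401
→ [61971, 47002, 74401, 72647, 19415]
Total: 262500 → 275436; change = 12936; percentage change = 4.9%

4.9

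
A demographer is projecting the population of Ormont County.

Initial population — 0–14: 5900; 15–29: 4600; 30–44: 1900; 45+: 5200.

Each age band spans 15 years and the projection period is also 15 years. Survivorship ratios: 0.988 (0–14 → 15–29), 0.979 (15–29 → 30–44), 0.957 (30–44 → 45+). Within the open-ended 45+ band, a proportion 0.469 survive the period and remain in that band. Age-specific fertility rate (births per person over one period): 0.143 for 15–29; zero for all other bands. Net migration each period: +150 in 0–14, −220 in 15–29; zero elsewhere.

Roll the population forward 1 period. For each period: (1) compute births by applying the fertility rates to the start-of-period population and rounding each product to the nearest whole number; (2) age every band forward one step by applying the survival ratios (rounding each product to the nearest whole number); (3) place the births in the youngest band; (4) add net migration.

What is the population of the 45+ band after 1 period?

— Period 1 —
Births: 4600 × 0.143 = 658
15–29: 5900 × 0.988 = 5829
30–44: 4600 × 0.979 = 4503
45+: 1900 × 0.957 + 5200 × 0.469 = 1818 + 2439 = 4257
Net migration: 0–14 + 150 → 808; 15–29 − 220 → 5609
End of period: [808, 5609, 4503, 4257]

4257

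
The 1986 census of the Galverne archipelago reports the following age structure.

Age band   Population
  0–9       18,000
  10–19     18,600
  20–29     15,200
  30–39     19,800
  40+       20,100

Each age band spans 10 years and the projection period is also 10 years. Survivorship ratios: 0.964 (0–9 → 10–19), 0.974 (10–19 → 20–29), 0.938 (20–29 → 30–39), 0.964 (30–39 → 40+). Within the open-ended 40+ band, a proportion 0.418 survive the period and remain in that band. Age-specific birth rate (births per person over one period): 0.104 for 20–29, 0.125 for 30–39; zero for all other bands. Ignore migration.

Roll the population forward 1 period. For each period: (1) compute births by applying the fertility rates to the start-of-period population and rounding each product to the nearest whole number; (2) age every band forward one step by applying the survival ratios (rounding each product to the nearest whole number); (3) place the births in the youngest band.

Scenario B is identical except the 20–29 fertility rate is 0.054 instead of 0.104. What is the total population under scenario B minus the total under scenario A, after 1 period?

Period 1:
Births: 15200 × 0.104 = 1581 ; 19800 × 0.125 = 2475 ⇒ total 4056
10–19: 18000 × 0.964 = 17352
20–29: 18600 × 0.974 = 18116
30–39: 15200 × 0.938 = 14258
40+: 19800 × 0.964 + 20100 × 0.418 = 19087 + 8402 = 27489
Giving 4056 / 17352 / 18116 / 14258 / 27489.
Scenario A total after 1 period: 81271
Scenario B projection —
Period 1:
Births: 15200 × 0.054 = 821 ; 19800 × 0.125 = 2475 ⇒ total 3296
10–19: 18000 × 0.964 = 17352
20–29: 18600 × 0.974 = 18116
30–39: 15200 × 0.938 = 14258
40+: 19800 × 0.964 + 20100 × 0.418 = 19087 + 8402 = 27489
Giving 3296 / 17352 / 18116 / 14258 / 27489.
Scenario B total after 1 period: 80511
Difference B − A = 80511 − 81271 = -760

-760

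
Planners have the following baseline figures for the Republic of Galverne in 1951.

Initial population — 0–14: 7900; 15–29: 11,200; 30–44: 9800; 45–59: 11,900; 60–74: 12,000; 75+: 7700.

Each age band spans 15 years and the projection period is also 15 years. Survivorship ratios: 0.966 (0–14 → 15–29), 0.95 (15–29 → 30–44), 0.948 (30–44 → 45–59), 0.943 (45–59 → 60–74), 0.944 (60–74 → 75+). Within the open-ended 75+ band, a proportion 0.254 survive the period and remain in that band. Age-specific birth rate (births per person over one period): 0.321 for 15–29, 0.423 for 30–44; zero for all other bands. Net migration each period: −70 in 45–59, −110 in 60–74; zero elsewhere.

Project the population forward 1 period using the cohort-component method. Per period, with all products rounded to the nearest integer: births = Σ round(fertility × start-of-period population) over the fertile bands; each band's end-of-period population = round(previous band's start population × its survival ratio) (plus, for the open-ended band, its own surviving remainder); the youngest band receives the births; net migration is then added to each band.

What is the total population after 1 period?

Let group 1 be 0–14 through group 6 = 75+.
Period 1:
Births: 11200 × 0.321 = 3595  |  9800 × 0.423 = 4145 — total 7740
Group 2: 7900 × 0.966 = 7631
Group 3: 11200 × 0.95 = 10640
Group 4: 9800 × 0.948 = 9290
Group 5: 11900 × 0.943 = 11222
Group 6: 12000 × 0.944 + 7700 × 0.254 = 11328 + 1956 = 13284
Net migration: Group 4 − 70 → 9220; Group 5 − 110 → 11112
End of period: [7740, 7631, 10640, 9220, 11112, 13284]
Total after period 1: 7740 + 7631 + 10640 + 9220 + 11112 + 13284 = 59627

59627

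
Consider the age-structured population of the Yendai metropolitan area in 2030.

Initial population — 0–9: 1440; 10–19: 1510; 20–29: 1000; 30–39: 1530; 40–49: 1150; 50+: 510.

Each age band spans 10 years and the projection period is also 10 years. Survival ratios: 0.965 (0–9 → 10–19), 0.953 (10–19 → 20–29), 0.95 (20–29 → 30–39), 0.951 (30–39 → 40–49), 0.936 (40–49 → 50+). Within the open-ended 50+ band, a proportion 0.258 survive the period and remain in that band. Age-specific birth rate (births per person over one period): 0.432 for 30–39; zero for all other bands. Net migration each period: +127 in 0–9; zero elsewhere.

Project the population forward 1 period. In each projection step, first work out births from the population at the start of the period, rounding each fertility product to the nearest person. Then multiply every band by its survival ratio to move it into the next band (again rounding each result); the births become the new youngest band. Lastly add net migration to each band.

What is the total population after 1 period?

Call the groups 1 to 6, youngest first.
Period 1.
Births: 1530 × 0.432 = 661
Group 2: 1440 × 0.965 = 1390
Group 3: 1510 × 0.953 = 1439
Group 4: 1000 × 0.95 = 950
Group 5: 1530 × 0.951 = 1455
Group 6: 1150 × 0.936 + 510 × 0.258 = 1076 + 132 = 1208
Net migration: Group 1 + 127 → 788
Population now: 0–9=788, 10–19=1390, 20–29=1439, 30–39=950, 40–49=1455, 50+=1208
Total after period 1: 788 + 1390 + 1439 + 950 + 1455 + 1208 = 7230

7230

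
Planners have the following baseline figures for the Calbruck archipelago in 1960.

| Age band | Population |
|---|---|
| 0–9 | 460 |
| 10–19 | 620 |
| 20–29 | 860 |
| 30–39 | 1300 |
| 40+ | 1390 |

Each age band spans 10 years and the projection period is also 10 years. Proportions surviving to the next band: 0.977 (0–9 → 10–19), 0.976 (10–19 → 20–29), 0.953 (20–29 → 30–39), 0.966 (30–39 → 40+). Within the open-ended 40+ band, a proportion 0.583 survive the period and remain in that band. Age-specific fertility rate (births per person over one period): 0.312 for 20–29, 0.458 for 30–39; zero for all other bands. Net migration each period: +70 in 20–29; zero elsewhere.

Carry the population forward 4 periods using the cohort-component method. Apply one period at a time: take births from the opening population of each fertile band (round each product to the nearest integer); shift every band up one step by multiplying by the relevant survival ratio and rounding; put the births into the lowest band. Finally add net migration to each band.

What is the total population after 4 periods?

3932

[period 1]
Births: 860 * 0.312 = 268, 1300 * 0.458 = 595 → total 863
10–19: 460 * 0.977 = 449
20–29: 620 * 0.976 = 605
30–39: 860 * 0.953 = 820
40+: 1300 * 0.966 + 1390 * 0.583 = 1256 + 810 = 2066
Net migration: 20–29 + 70 → 675
Population now: 0–9=863, 10–19=449, 20–29=675, 30–39=820, 40+=2066
[period 2]
Births: 675 * 0.312 = 211, 820 * 0.458 = 376 → total 587
10–19: 863 * 0.977 = 843
20–29: 449 * 0.976 = 438
30–39: 675 * 0.953 = 643
40+: 820 * 0.966 + 2066 * 0.583 = 792 + 1204 = 1996
Net migration: 20–29 + 70 → 508
Population now: 0–9=587, 10–19=843, 20–29=508, 30–39=643, 40+=1996
[period 3]
Births: 508 * 0.312 = 158, 643 * 0.458 = 294 → total 452
10–19: 587 * 0.977 = 573
20–29: 843 * 0.976 = 823
30–39: 508 * 0.953 = 484
40+: 643 * 0.966 + 1996 * 0.583 = 621 + 1164 = 1785
Net migration: 20–29 + 70 → 893
Population now: 0–9=452, 10–19=573, 20–29=893, 30–39=484, 40+=1785
[period 4]
Births: 893 * 0.312 = 279, 484 * 0.458 = 222 → total 501
10–19: 452 * 0.977 = 442
20–29: 573 * 0.976 = 559
30–39: 893 * 0.953 = 851
40+: 484 * 0.966 + 1785 * 0.583 = 468 + 1041 = 1509
Net migration: 20–29 + 70 → 629
Population now: 0–9=501, 10–19=442, 20–29=629, 30–39=851, 40+=1509
Total after period 4: 501 + 442 + 629 + 851 + 1509 = 3932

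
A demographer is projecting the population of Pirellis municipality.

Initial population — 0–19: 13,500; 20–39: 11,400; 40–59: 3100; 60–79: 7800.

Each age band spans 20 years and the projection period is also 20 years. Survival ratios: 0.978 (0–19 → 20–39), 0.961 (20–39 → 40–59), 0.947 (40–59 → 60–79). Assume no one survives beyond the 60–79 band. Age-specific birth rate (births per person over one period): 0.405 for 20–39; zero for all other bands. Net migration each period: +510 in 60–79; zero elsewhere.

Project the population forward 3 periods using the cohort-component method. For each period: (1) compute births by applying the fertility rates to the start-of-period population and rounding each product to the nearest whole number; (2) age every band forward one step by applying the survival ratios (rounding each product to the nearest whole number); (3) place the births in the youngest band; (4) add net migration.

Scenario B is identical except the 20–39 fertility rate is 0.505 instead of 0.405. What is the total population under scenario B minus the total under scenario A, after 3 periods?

3377

After projecting period 1:
Births: 11400 * 0.405 = 4617
20–39: 13500 * 0.978 = 13203
40–59: 11400 * 0.961 = 10955
60–79: 3100 * 0.947 = 2936
Net migration: 60–79 + 510 → 3446
→ [4617, 13203, 10955, 3446]
After projecting period 2:
Births: 13203 * 0.405 = 5347
20–39: 4617 * 0.978 = 4515
40–59: 13203 * 0.961 = 12688
60–79: 10955 * 0.947 = 10374
Net migration: 60–79 + 510 → 10884
→ [5347, 4515, 12688, 10884]
After projecting period 3:
Births: 4515 * 0.405 = 1829
20–39: 5347 * 0.978 = 5229
40–59: 4515 * 0.961 = 4339
60–79: 12688 * 0.947 = 12016
Net migration: 60–79 + 510 → 12526
→ [1829, 5229, 4339, 12526]
Scenario A total after 3 periods: 23923
Scenario B projection —
After projecting period 1:
Births: 11400 * 0.505 = 5757
20–39: 13500 * 0.978 = 13203
40–59: 11400 * 0.961 = 10955
60–79: 3100 * 0.947 = 2936
Net migration: 60–79 + 510 → 3446
→ [5757, 13203, 10955, 3446]
After projecting period 2:
Births: 13203 * 0.505 = 6668
20–39: 5757 * 0.978 = 5630
40–59: 13203 * 0.961 = 12688
60–79: 10955 * 0.947 = 10374
Net migration: 60–79 + 510 → 10884
→ [6668, 5630, 12688, 10884]
After projecting period 3:
Births: 5630 * 0.505 = 2843
20–39: 6668 * 0.978 = 6521
40–59: 5630 * 0.961 = 5410
60–79: 12688 * 0.947 = 12016
Net migration: 60–79 + 510 → 12526
→ [2843, 6521, 5410, 12526]
Scenario B total after 3 periods: 27300
Difference B − A = 27300 − 23923 = 3377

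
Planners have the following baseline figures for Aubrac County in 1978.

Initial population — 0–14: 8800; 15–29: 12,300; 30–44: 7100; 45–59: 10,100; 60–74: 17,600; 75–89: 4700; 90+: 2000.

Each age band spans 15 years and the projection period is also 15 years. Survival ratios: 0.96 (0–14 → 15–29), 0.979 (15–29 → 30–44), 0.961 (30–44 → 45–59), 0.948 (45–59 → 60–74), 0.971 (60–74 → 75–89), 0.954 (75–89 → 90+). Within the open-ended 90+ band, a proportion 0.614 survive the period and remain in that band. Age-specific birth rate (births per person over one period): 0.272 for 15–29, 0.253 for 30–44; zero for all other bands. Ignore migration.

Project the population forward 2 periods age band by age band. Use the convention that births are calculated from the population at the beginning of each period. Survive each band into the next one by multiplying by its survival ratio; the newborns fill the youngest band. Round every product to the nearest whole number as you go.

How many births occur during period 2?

Period 1.
Births: 12300 × 0.272 = 3346  |  7100 × 0.253 = 1796 ⇒ total 5142
15–29: 8800 × 0.96 = 8448
30–44: 12300 × 0.979 = 12042
45–59: 7100 × 0.961 = 6823
60–74: 10100 × 0.948 = 9575
75–89: 17600 × 0.971 = 17090
90+: 4700 × 0.954 + 2000 × 0.614 = 4484 + 1228 = 5712
Population now: 0–14=5142, 15–29=8448, 30–44=12042, 45–59=6823, 60–74=9575, 75–89=17090, 90+=5712
Period 2.
Births: 8448 × 0.272 = 2298  |  12042 × 0.253 = 3047 ⇒ total 5345
15–29: 5142 × 0.96 = 4936
30–44: 8448 × 0.979 = 8271
45–59: 12042 × 0.961 = 11572
60–74: 6823 × 0.948 = 6468
75–89: 9575 × 0.971 = 9297
90+: 17090 × 0.954 + 5712 × 0.614 = 16304 + 3507 = 19811
Population now: 0–14=5345, 15–29=4936, 30–44=8271, 45–59=11572, 60–74=6468, 75–89=9297, 90+=19811

5345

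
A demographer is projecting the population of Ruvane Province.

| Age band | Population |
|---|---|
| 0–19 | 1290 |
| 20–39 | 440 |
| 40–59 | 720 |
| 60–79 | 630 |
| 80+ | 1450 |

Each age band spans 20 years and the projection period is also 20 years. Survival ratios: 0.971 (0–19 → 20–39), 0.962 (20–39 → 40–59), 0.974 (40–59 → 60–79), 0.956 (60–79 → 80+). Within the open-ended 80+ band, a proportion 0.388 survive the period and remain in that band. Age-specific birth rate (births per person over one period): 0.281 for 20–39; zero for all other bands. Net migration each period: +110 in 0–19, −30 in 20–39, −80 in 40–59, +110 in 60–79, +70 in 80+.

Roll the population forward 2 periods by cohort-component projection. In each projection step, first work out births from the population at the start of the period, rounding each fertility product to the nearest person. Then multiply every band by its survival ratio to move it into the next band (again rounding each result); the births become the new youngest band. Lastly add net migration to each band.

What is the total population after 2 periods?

3516

After projecting period 1:
Births: 440 × 0.281 = 124
20–39: 1290 × 0.971 = 1253
40–59: 440 × 0.962 = 423
60–79: 720 × 0.974 = 701
80+: 630 × 0.956 + 1450 × 0.388 = 602 + 563 = 1165
Net migration: 0–19 + 110 → 234; 20–39 − 30 → 1223; 40–59 − 80 → 343; 60–79 + 110 → 811; 80+ + 70 → 1235
End of period: [234, 1223, 343, 811, 1235]
After projecting period 2:
Births: 1223 × 0.281 = 344
20–39: 234 × 0.971 = 227
40–59: 1223 × 0.962 = 1177
60–79: 343 × 0.974 = 334
80+: 811 × 0.956 + 1235 × 0.388 = 775 + 479 = 1254
Net migration: 0–19 + 110 → 454; 20–39 − 30 → 197; 40–59 − 80 → 1097; 60–79 + 110 → 444; 80+ + 70 → 1324
End of period: [454, 197, 1097, 444, 1324]
Total after period 2: 454 + 197 + 1097 + 444 + 1324 = 3516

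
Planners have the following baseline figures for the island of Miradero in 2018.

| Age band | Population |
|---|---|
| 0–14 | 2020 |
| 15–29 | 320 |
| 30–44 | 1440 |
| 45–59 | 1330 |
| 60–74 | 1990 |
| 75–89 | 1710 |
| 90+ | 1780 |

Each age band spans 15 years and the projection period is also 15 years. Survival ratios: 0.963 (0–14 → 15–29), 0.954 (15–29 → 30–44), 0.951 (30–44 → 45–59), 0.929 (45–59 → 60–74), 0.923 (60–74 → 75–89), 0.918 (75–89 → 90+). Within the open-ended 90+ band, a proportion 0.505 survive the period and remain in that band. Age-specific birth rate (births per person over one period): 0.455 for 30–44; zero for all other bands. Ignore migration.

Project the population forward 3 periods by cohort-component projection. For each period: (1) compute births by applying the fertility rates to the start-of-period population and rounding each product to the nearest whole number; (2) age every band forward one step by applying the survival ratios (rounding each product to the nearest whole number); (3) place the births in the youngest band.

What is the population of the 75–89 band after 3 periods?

Numbering the bands 1..7 from youngest to oldest:
[period 1]
Births: 1440 × 0.455 = 655
Band 2: 2020 × 0.963 = 1945
Band 3: 320 × 0.954 = 305
Band 4: 1440 × 0.951 = 1369
Band 5: 1330 × 0.929 = 1236
Band 6: 1990 × 0.923 = 1837
Band 7: 1710 × 0.918 + 1780 × 0.505 = 1570 + 899 = 2469
Population now: 0–14=655, 15–29=1945, 30–44=305, 45–59=1369, 60–74=1236, 75–89=1837, 90+=2469
[period 2]
Births: 305 × 0.455 = 139
Band 2: 655 × 0.963 = 631
Band 3: 1945 × 0.954 = 1856
Band 4: 305 × 0.951 = 290
Band 5: 1369 × 0.929 = 1272
Band 6: 1236 × 0.923 = 1141
Band 7: 1837 × 0.918 + 2469 × 0.505 = 1686 + 1247 = 2933
Population now: 0–14=139, 15–29=631, 30–44=1856, 45–59=290, 60–74=1272, 75–89=1141, 90+=2933
[period 3]
Births: 1856 × 0.455 = 844
Band 2: 139 × 0.963 = 134
Band 3: 631 × 0.954 = 602
Band 4: 1856 × 0.951 = 1765
Band 5: 290 × 0.929 = 269
Band 6: 1272 × 0.923 = 1174
Band 7: 1141 × 0.918 + 2933 × 0.505 = 1047 + 1481 = 2528
Population now: 0–14=844, 15–29=134, 30–44=602, 45–59=1765, 60–74=269, 75–89=1174, 90+=2528

1174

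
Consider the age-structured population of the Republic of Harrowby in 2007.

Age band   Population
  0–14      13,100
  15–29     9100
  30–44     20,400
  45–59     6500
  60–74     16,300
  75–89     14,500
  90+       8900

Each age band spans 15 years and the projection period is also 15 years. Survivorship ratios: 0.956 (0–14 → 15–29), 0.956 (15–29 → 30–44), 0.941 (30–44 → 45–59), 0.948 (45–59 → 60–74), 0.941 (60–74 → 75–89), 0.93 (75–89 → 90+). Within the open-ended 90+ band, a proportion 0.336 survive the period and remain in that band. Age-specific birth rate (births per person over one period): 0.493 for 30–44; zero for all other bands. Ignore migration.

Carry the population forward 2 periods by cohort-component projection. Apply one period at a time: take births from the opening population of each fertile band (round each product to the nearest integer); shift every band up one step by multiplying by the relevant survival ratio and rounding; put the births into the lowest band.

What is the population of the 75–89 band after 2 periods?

5798

Call the groups 1 to 7, youngest first.
After projecting period 1:
Births: 20400 × 0.493 = 10057
Group 2: 13100 × 0.956 = 12524
Group 3: 9100 × 0.956 = 8700
Group 4: 20400 × 0.941 = 19196
Group 5: 6500 × 0.948 = 6162
Group 6: 16300 × 0.941 = 15338
Group 7: 14500 × 0.93 + 8900 × 0.336 = 13485 + 2990 = 16475
Population now: 0–14=10057, 15–29=12524, 30–44=8700, 45–59=19196, 60–74=6162, 75–89=15338, 90+=16475
After projecting period 2:
Births: 8700 × 0.493 = 4289
Group 2: 10057 × 0.956 = 9614
Group 3: 12524 × 0.956 = 11973
Group 4: 8700 × 0.941 = 8187
Group 5: 19196 × 0.948 = 18198
Group 6: 6162 × 0.941 = 5798
Group 7: 15338 × 0.93 + 16475 × 0.336 = 14264 + 5536 = 19800
Population now: 0–14=4289, 15–29=9614, 30–44=11973, 45–59=8187, 60–74=18198, 75–89=5798, 90+=19800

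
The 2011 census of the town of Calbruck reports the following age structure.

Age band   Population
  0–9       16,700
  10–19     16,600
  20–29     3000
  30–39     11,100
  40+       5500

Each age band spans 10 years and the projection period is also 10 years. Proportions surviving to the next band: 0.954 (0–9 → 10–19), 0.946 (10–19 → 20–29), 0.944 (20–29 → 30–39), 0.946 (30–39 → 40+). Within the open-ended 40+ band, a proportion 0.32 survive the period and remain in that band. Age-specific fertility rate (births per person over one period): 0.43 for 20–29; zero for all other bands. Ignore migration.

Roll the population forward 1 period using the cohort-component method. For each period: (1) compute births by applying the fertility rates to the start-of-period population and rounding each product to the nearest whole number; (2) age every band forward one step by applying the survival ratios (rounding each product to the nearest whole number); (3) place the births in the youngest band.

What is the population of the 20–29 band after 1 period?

15704

[period 1]
Births: 3000 * 0.43 = 1290
10–19: 16700 * 0.954 = 15932
20–29: 16600 * 0.946 = 15704
30–39: 3000 * 0.944 = 2832
40+: 11100 * 0.946 + 5500 * 0.32 = 10501 + 1760 = 12261
Giving 1290 / 15932 / 15704 / 2832 / 12261.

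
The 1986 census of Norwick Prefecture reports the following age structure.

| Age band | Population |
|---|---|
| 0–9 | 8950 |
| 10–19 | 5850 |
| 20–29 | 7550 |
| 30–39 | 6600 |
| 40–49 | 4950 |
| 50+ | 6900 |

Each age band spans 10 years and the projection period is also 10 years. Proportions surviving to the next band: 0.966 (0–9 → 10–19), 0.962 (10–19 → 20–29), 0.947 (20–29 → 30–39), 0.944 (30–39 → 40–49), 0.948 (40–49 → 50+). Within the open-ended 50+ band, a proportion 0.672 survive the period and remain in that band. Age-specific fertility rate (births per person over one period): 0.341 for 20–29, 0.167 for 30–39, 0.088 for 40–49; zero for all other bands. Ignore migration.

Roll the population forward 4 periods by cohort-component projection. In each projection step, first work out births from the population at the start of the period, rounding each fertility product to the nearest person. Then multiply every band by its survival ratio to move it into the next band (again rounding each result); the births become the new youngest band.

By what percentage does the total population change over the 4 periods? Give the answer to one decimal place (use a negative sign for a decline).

— Period 1 —
Births: 7550 × 0.341 = 2575 ; 6600 × 0.167 = 1102 ; 4950 × 0.088 = 436 → 4113
10–19: 8950 × 0.966 = 8646
20–29: 5850 × 0.962 = 5628
30–39: 7550 × 0.947 = 7150
40–49: 6600 × 0.944 = 6230
50+: 4950 × 0.948 + 6900 × 0.672 = 4693 + 4637 = 9330
End of period: [4113, 8646, 5628, 7150, 6230, 9330]
— Period 2 —
Births: 5628 × 0.341 = 1919 ; 7150 × 0.167 = 1194 ; 6230 × 0.088 = 548 → 3661
10–19: 4113 × 0.966 = 3973
20–29: 8646 × 0.962 = 8317
30–39: 5628 × 0.947 = 5330
40–49: 7150 × 0.944 = 6750
50+: 6230 × 0.948 + 9330 × 0.672 = 5906 + 6270 = 12176
End of period: [3661, 3973, 8317, 5330, 6750, 12176]
— Period 3 —
Births: 8317 × 0.341 = 2836 ; 5330 × 0.167 = 890 ; 6750 × 0.088 = 594 → 4320
10–19: 3661 × 0.966 = 3537
20–29: 3973 × 0.962 = 3822
30–39: 8317 × 0.947 = 7876
40–49: 5330 × 0.944 = 5032
50+: 6750 × 0.948 + 12176 × 0.672 = 6399 + 8182 = 14581
End of period: [4320, 3537, 3822, 7876, 5032, 14581]
— Period 4 —
Births: 3822 × 0.341 = 1303 ; 7876 × 0.167 = 1315 ; 5032 × 0.088 = 443 → 3061
10–19: 4320 × 0.966 = 4173
20–29: 3537 × 0.962 = 3403
30–39: 3822 × 0.947 = 3619
40–49: 7876 × 0.944 = 7435
50+: 5032 × 0.948 + 14581 × 0.672 = 4770 + 9798 = 14568
End of period: [3061, 4173, 3403, 3619, 7435, 14568]
Total: 40800 → 36259; change = -4541; percentage change = -11.1%

-11.1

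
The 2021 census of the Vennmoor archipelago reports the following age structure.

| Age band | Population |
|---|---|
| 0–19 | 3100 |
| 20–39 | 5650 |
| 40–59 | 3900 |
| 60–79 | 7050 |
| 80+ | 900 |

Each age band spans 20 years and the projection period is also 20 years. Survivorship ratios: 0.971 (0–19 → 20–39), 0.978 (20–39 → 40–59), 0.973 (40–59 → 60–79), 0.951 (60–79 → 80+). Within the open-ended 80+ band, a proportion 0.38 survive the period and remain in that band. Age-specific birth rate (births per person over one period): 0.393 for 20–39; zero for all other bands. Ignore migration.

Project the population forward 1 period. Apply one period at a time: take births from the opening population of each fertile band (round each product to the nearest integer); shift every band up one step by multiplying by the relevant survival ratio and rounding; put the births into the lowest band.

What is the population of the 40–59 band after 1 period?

(Groups numbered youngest = 1 to oldest = 5.)
— Period 1 —
Births: 5650 × 0.393 = 2220
Group 2: 3100 × 0.971 = 3010
Group 3: 5650 × 0.978 = 5526
Group 4: 3900 × 0.973 = 3795
Group 5: 7050 × 0.951 + 900 × 0.38 = 6705 + 342 = 7047
Population now: 0–19=2220, 20–39=3010, 40–59=5526, 60–79=3795, 80+=7047

5526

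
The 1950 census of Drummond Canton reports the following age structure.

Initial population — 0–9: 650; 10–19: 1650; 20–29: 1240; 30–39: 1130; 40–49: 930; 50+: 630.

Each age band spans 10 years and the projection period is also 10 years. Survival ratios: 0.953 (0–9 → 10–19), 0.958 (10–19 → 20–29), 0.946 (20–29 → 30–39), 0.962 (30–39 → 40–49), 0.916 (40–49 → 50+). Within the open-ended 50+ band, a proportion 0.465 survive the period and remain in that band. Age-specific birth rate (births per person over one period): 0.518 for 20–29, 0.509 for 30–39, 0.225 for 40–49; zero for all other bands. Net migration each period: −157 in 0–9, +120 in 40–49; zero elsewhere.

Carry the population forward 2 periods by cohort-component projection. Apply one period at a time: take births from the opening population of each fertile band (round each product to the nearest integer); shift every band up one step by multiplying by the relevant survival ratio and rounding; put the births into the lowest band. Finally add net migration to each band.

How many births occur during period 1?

— Period 1 —
Births: 1240 * 0.518 = 642 ; 1130 * 0.509 = 575 ; 930 * 0.225 = 209 ⇒ total 1426
10–19: 650 * 0.953 = 619
20–29: 1650 * 0.958 = 1581
30–39: 1240 * 0.946 = 1173
40–49: 1130 * 0.962 = 1087
50+: 930 * 0.916 + 630 * 0.465 = 852 + 293 = 1145
Net migration: 0–9 − 157 → 1269; 40–49 + 120 → 1207
End of period: [1269, 619, 1581, 1173, 1207, 1145]

1426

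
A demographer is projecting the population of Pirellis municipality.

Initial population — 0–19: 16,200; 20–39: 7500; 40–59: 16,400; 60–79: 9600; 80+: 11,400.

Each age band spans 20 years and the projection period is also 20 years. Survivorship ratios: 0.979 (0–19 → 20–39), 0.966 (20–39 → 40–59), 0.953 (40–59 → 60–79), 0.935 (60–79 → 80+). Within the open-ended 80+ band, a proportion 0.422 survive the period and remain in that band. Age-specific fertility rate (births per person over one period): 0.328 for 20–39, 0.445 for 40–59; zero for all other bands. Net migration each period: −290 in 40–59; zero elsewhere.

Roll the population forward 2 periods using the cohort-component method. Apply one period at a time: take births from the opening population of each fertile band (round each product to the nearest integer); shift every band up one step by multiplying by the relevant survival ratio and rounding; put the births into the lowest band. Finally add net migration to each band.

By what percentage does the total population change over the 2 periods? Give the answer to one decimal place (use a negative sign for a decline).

Let group 1 be 0–19 through group 5 = 80+.
Period 1:
Births: 7500 × 0.328 = 2460, 16400 × 0.445 = 7298 → total 9758
Group 2: 16200 × 0.979 = 15860
Group 3: 7500 × 0.966 = 7245
Group 4: 16400 × 0.953 = 15629
Group 5: 9600 × 0.935 + 11400 × 0.422 = 8976 + 4811 = 13787
Net migration: Group 3 − 290 → 6955
Population now: 0–19=9758, 20–39=15860, 40–59=6955, 60–79=15629, 80+=13787
Period 2:
Births: 15860 × 0.328 = 5202, 6955 × 0.445 = 3095 → total 8297
Group 2: 9758 × 0.979 = 9553
Group 3: 15860 × 0.966 = 15321
Group 4: 6955 × 0.953 = 6628
Group 5: 15629 × 0.935 + 13787 × 0.422 = 14613 + 5818 = 20431
Net migration: Group 3 − 290 → 15031
Population now: 0–19=8297, 20–39=9553, 40–59=15031, 60–79=6628, 80+=20431
Total: 61100 → 59940; change = -1160; percentage change = -1.9%

-1.9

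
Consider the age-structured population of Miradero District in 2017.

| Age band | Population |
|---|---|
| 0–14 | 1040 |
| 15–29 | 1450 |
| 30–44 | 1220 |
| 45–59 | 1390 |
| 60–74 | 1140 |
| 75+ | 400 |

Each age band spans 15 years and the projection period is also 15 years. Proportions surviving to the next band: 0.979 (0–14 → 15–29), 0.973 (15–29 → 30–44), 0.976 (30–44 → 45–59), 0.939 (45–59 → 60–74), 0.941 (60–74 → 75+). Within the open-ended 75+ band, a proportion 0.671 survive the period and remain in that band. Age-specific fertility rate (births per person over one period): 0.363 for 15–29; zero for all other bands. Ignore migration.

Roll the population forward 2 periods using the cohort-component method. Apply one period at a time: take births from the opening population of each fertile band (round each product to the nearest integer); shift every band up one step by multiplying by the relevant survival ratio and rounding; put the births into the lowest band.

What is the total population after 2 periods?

(Bands numbered youngest = 1 to oldest = 6.)
Period 1:
Births: 1450 * 0.363 = 526
Band 2: 1040 * 0.979 = 1018
Band 3: 1450 * 0.973 = 1411
Band 4: 1220 * 0.976 = 1191
Band 5: 1390 * 0.939 = 1305
Band 6: 1140 * 0.941 + 400 * 0.671 = 1073 + 268 = 1341
Giving 526 / 1018 / 1411 / 1191 / 1305 / 1341.
Period 2:
Births: 1018 * 0.363 = 370
Band 2: 526 * 0.979 = 515
Band 3: 1018 * 0.973 = 991
Band 4: 1411 * 0.976 = 1377
Band 5: 1191 * 0.939 = 1118
Band 6: 1305 * 0.941 + 1341 * 0.671 = 1228 + 900 = 2128
Giving 370 / 515 / 991 / 1377 / 1118 / 2128.
Total after period 2: 370 + 515 + 991 + 1377 + 1118 + 2128 = 6499

6499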